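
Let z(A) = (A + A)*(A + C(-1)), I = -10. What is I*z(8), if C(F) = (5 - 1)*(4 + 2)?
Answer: -5120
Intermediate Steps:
C(F) = 24 (C(F) = 4*6 = 24)
z(A) = 2*A*(24 + A) (z(A) = (A + A)*(A + 24) = (2*A)*(24 + A) = 2*A*(24 + A))
I*z(8) = -20*8*(24 + 8) = -20*8*32 = -10*512 = -5120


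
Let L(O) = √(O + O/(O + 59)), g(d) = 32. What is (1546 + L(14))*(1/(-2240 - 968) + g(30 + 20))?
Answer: 79352315/1604 + 102655*√18907/117092 ≈ 49592.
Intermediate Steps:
L(O) = √(O + O/(59 + O))
(1546 + L(14))*(1/(-2240 - 968) + g(30 + 20)) = (1546 + √(14*(60 + 14)/(59 + 14)))*(1/(-2240 - 968) + 32) = (1546 + √(14*74/73))*(1/(-3208) + 32) = (1546 + √(14*(1/73)*74))*(-1/3208 + 32) = (1546 + √(1036/73))*(102655/3208) = (1546 + 2*√18907/73)*(102655/3208) = 79352315/1604 + 102655*√18907/117092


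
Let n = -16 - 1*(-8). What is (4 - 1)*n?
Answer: -24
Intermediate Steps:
n = -8 (n = -16 + 8 = -8)
(4 - 1)*n = (4 - 1)*(-8) = 3*(-8) = -24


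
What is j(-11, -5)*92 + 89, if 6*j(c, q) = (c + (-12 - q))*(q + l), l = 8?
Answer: -739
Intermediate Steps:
j(c, q) = (8 + q)*(-12 + c - q)/6 (j(c, q) = ((c + (-12 - q))*(q + 8))/6 = ((-12 + c - q)*(8 + q))/6 = ((8 + q)*(-12 + c - q))/6 = (8 + q)*(-12 + c - q)/6)
j(-11, -5)*92 + 89 = (-16 - 10/3*(-5) - ⅙*(-5)² + (4/3)*(-11) + (⅙)*(-11)*(-5))*92 + 89 = (-16 + 50/3 - ⅙*25 - 44/3 + 55/6)*92 + 89 = (-16 + 50/3 - 25/6 - 44/3 + 55/6)*92 + 89 = -9*92 + 89 = -828 + 89 = -739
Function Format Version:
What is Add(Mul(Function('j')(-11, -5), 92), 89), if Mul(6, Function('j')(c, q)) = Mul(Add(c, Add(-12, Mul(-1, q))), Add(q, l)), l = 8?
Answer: -739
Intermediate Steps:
Function('j')(c, q) = Mul(Rational(1, 6), Add(8, q), Add(-12, c, Mul(-1, q))) (Function('j')(c, q) = Mul(Rational(1, 6), Mul(Add(c, Add(-12, Mul(-1, q))), Add(q, 8))) = Mul(Rational(1, 6), Mul(Add(-12, c, Mul(-1, q)), Add(8, q))) = Mul(Rational(1, 6), Mul(Add(8, q), Add(-12, c, Mul(-1, q)))) = Mul(Rational(1, 6), Add(8, q), Add(-12, c, Mul(-1, q))))
Add(Mul(Function('j')(-11, -5), 92), 89) = Add(Mul(Add(-16, Mul(Rational(-10, 3), -5), Mul(Rational(-1, 6), Pow(-5, 2)), Mul(Rational(4, 3), -11), Mul(Rational(1, 6), -11, -5)), 92), 89) = Add(Mul(Add(-16, Rational(50, 3), Mul(Rational(-1, 6), 25), Rational(-44, 3), Rational(55, 6)), 92), 89) = Add(Mul(Add(-16, Rational(50, 3), Rational(-25, 6), Rational(-44, 3), Rational(55, 6)), 92), 89) = Add(Mul(-9, 92), 89) = Add(-828, 89) = -739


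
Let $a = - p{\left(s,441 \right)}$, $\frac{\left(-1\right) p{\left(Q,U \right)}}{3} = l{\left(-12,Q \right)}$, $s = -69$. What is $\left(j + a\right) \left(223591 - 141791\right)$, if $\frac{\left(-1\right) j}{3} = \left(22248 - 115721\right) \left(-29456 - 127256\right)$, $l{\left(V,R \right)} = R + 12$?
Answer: $-3594702840418200$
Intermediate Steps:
$l{\left(V,R \right)} = 12 + R$
$p{\left(Q,U \right)} = -36 - 3 Q$ ($p{\left(Q,U \right)} = - 3 \left(12 + Q\right) = -36 - 3 Q$)
$j = -43945022328$ ($j = - 3 \left(22248 - 115721\right) \left(-29456 - 127256\right) = - 3 \left(\left(-93473\right) \left(-156712\right)\right) = \left(-3\right) 14648340776 = -43945022328$)
$a = -171$ ($a = - (-36 - -207) = - (-36 + 207) = \left(-1\right) 171 = -171$)
$\left(j + a\right) \left(223591 - 141791\right) = \left(-43945022328 - 171\right) \left(223591 - 141791\right) = \left(-43945022499\right) 81800 = -3594702840418200$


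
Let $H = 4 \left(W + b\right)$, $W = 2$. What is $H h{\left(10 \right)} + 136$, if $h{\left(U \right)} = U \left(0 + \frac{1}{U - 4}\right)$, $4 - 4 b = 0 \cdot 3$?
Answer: $156$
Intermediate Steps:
$b = 1$ ($b = 1 - \frac{0 \cdot 3}{4} = 1 - 0 = 1 + 0 = 1$)
$h{\left(U \right)} = \frac{U}{-4 + U}$ ($h{\left(U \right)} = U \left(0 + \frac{1}{-4 + U}\right) = \frac{U}{-4 + U}$)
$H = 12$ ($H = 4 \left(2 + 1\right) = 4 \cdot 3 = 12$)
$H h{\left(10 \right)} + 136 = 12 \frac{10}{-4 + 10} + 136 = 12 \cdot \frac{10}{6} + 136 = 12 \cdot 10 \cdot \frac{1}{6} + 136 = 12 \cdot \frac{5}{3} + 136 = 20 + 136 = 156$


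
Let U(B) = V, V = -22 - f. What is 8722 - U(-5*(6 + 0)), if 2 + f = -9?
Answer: 8733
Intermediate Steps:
f = -11 (f = -2 - 9 = -11)
V = -11 (V = -22 - 1*(-11) = -22 + 11 = -11)
U(B) = -11
8722 - U(-5*(6 + 0)) = 8722 - 1*(-11) = 8722 + 11 = 8733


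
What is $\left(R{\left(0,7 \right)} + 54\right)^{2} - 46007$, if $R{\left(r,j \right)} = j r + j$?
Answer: $-42286$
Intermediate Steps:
$R{\left(r,j \right)} = j + j r$
$\left(R{\left(0,7 \right)} + 54\right)^{2} - 46007 = \left(7 \left(1 + 0\right) + 54\right)^{2} - 46007 = \left(7 \cdot 1 + 54\right)^{2} - 46007 = \left(7 + 54\right)^{2} - 46007 = 61^{2} - 46007 = 3721 - 46007 = -42286$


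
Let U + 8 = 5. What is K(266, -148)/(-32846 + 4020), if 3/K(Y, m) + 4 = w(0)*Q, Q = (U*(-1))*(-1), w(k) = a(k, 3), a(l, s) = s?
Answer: 3/374738 ≈ 8.0056e-6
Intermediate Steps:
w(k) = 3
U = -3 (U = -8 + 5 = -3)
Q = -3 (Q = -3*(-1)*(-1) = 3*(-1) = -3)
K(Y, m) = -3/13 (K(Y, m) = 3/(-4 + 3*(-3)) = 3/(-4 - 9) = 3/(-13) = 3*(-1/13) = -3/13)
K(266, -148)/(-32846 + 4020) = -3/(13*(-32846 + 4020)) = -3/13/(-28826) = -3/13*(-1/28826) = 3/374738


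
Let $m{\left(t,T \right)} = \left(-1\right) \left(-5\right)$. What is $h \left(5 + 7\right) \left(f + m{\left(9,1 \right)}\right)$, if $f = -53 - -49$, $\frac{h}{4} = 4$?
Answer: $192$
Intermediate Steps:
$h = 16$ ($h = 4 \cdot 4 = 16$)
$m{\left(t,T \right)} = 5$
$f = -4$ ($f = -53 + 49 = -4$)
$h \left(5 + 7\right) \left(f + m{\left(9,1 \right)}\right) = 16 \left(5 + 7\right) \left(-4 + 5\right) = 16 \cdot 12 \cdot 1 = 192 \cdot 1 = 192$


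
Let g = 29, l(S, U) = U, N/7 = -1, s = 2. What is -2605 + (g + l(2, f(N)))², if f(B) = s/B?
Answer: -87244/49 ≈ -1780.5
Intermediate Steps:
N = -7 (N = 7*(-1) = -7)
f(B) = 2/B
-2605 + (g + l(2, f(N)))² = -2605 + (29 + 2/(-7))² = -2605 + (29 + 2*(-⅐))² = -2605 + (29 - 2/7)² = -2605 + (201/7)² = -2605 + 40401/49 = -87244/49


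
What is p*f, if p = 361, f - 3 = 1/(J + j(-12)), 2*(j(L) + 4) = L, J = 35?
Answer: 27436/25 ≈ 1097.4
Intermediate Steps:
j(L) = -4 + L/2
f = 76/25 (f = 3 + 1/(35 + (-4 + (1/2)*(-12))) = 3 + 1/(35 + (-4 - 6)) = 3 + 1/(35 - 10) = 3 + 1/25 = 76/25 ≈ 3.0400)
p*f = 361*(76/25) = 27436/25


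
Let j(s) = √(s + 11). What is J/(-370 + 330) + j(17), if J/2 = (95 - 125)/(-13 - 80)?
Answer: -1/62 + 2*√7 ≈ 5.2754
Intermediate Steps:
j(s) = √(11 + s)
J = 20/31 (J = 2*((95 - 125)/(-13 - 80)) = 2*(-30/(-93)) = 2*(-30*(-1/93)) = 2*(10/31) = 20/31 ≈ 0.64516)
J/(-370 + 330) + j(17) = 20/(31*(-370 + 330)) + √(11 + 17) = (20/31)/(-40) + √28 = (20/31)*(-1/40) + 2*√7 = -1/62 + 2*√7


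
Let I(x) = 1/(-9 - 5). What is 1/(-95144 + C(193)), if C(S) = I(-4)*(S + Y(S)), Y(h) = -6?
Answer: -14/1332203 ≈ -1.0509e-5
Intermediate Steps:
I(x) = -1/14 (I(x) = 1/(-14) = -1/14)
C(S) = 3/7 - S/14 (C(S) = -(S - 6)/14 = -(-6 + S)/14 = 3/7 - S/14)
1/(-95144 + C(193)) = 1/(-95144 + (3/7 - 1/14*193)) = 1/(-95144 + (3/7 - 193/14)) = 1/(-95144 - 187/14) = 1/(-1332203/14) = -14/1332203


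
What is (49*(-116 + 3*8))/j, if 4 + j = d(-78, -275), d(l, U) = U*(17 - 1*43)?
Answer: -2254/3573 ≈ -0.63084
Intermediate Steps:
d(l, U) = -26*U (d(l, U) = U*(17 - 43) = U*(-26) = -26*U)
j = 7146 (j = -4 - 26*(-275) = -4 + 7150 = 7146)
(49*(-116 + 3*8))/j = (49*(-116 + 3*8))/7146 = (49*(-116 + 24))*(1/7146) = (49*(-92))*(1/7146) = -4508*1/7146 = -2254/3573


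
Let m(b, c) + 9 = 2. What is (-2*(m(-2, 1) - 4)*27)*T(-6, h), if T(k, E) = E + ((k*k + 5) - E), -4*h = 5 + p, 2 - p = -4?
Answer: 24354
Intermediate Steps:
p = 6 (p = 2 - 1*(-4) = 2 + 4 = 6)
m(b, c) = -7 (m(b, c) = -9 + 2 = -7)
h = -11/4 (h = -(5 + 6)/4 = -1/4*11 = -11/4 ≈ -2.7500)
T(k, E) = 5 + k**2 (T(k, E) = E + ((k**2 + 5) - E) = E + ((5 + k**2) - E) = E + (5 + k**2 - E) = 5 + k**2)
(-2*(m(-2, 1) - 4)*27)*T(-6, h) = (-2*(-7 - 4)*27)*(5 + (-6)**2) = (-2*(-11)*27)*(5 + 36) = (22*27)*41 = 594*41 = 24354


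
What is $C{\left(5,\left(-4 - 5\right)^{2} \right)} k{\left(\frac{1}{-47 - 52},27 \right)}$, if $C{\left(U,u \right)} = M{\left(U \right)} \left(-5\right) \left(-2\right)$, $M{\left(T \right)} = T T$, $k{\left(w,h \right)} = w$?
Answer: $- \frac{250}{99} \approx -2.5253$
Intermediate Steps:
$M{\left(T \right)} = T^{2}$
$C{\left(U,u \right)} = 10 U^{2}$ ($C{\left(U,u \right)} = U^{2} \left(-5\right) \left(-2\right) = - 5 U^{2} \left(-2\right) = 10 U^{2}$)
$C{\left(5,\left(-4 - 5\right)^{2} \right)} k{\left(\frac{1}{-47 - 52},27 \right)} = \frac{10 \cdot 5^{2}}{-47 - 52} = \frac{10 \cdot 25}{-99} = 250 \left(- \frac{1}{99}\right) = - \frac{250}{99}$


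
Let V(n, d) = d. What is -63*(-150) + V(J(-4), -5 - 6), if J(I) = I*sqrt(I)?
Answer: 9439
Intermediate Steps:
J(I) = I**(3/2)
-63*(-150) + V(J(-4), -5 - 6) = -63*(-150) + (-5 - 6) = 9450 - 11 = 9439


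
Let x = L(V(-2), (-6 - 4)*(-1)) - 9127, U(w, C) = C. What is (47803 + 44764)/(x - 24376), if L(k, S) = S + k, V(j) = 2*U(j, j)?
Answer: -92567/33497 ≈ -2.7634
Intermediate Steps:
V(j) = 2*j
x = -9121 (x = ((-6 - 4)*(-1) + 2*(-2)) - 9127 = (-10*(-1) - 4) - 9127 = (10 - 4) - 9127 = 6 - 9127 = -9121)
(47803 + 44764)/(x - 24376) = (47803 + 44764)/(-9121 - 24376) = 92567/(-33497) = 92567*(-1/33497) = -92567/33497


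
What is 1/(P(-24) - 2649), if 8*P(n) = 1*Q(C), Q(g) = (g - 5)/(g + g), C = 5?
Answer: -1/2649 ≈ -0.00037750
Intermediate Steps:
Q(g) = (-5 + g)/(2*g) (Q(g) = (-5 + g)/((2*g)) = (-5 + g)*(1/(2*g)) = (-5 + g)/(2*g))
P(n) = 0 (P(n) = (1*((½)*(-5 + 5)/5))/8 = (1*((½)*(⅕)*0))/8 = (1*0)/8 = (⅛)*0 = 0)
1/(P(-24) - 2649) = 1/(0 - 2649) = 1/(-2649) = -1/2649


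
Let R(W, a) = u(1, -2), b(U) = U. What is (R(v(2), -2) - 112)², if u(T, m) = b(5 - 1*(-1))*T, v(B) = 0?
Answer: 11236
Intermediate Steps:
u(T, m) = 6*T (u(T, m) = (5 - 1*(-1))*T = (5 + 1)*T = 6*T)
R(W, a) = 6 (R(W, a) = 6*1 = 6)
(R(v(2), -2) - 112)² = (6 - 112)² = (-106)² = 11236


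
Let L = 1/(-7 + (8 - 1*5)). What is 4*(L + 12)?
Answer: 47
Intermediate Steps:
L = -1/4 (L = 1/(-7 + (8 - 5)) = 1/(-7 + 3) = 1/(-4) = -1/4 ≈ -0.25000)
4*(L + 12) = 4*(-1/4 + 12) = 4*(47/4) = 47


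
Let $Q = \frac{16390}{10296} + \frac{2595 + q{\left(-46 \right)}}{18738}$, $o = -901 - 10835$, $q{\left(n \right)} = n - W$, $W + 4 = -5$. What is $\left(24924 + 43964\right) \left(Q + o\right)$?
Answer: $- \frac{98454666136930}{121797} \approx -8.0835 \cdot 10^{8}$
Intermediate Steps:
$W = -9$ ($W = -4 - 5 = -9$)
$q{\left(n \right)} = 9 + n$ ($q{\left(n \right)} = n - -9 = n + 9 = 9 + n$)
$o = -11736$ ($o = -901 - 10835 = -11736$)
$Q = \frac{842053}{487188}$ ($Q = \frac{16390}{10296} + \frac{2595 + \left(9 - 46\right)}{18738} = 16390 \cdot \frac{1}{10296} + \left(2595 - 37\right) \frac{1}{18738} = \frac{745}{468} + 2558 \cdot \frac{1}{18738} = \frac{745}{468} + \frac{1279}{9369} = \frac{842053}{487188} \approx 1.7284$)
$\left(24924 + 43964\right) \left(Q + o\right) = \left(24924 + 43964\right) \left(\frac{842053}{487188} - 11736\right) = 68888 \left(- \frac{5716796315}{487188}\right) = - \frac{98454666136930}{121797}$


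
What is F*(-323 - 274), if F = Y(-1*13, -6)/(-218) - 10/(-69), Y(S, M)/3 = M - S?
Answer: -145469/5014 ≈ -29.013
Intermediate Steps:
Y(S, M) = -3*S + 3*M (Y(S, M) = 3*(M - S) = -3*S + 3*M)
F = 731/15042 (F = (-(-3)*13 + 3*(-6))/(-218) - 10/(-69) = (-3*(-13) - 18)*(-1/218) - 10*(-1/69) = (39 - 18)*(-1/218) + 10/69 = 21*(-1/218) + 10/69 = -21/218 + 10/69 = 731/15042 ≈ 0.048597)
F*(-323 - 274) = 731*(-323 - 274)/15042 = (731/15042)*(-597) = -145469/5014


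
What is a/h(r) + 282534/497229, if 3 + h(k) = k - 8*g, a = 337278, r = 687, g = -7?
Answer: 27985579637/61324910 ≈ 456.35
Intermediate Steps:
h(k) = 53 + k (h(k) = -3 + (k - 8*(-7)) = -3 + (k + 56) = -3 + (56 + k) = 53 + k)
a/h(r) + 282534/497229 = 337278/(53 + 687) + 282534/497229 = 337278/740 + 282534*(1/497229) = 337278*(1/740) + 94178/165743 = 168639/370 + 94178/165743 = 27985579637/61324910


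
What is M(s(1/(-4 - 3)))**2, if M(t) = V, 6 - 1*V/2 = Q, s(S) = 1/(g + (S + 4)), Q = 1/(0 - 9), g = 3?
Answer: 12100/81 ≈ 149.38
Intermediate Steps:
Q = -1/9 (Q = 1/(-9) = -1/9 ≈ -0.11111)
s(S) = 1/(7 + S) (s(S) = 1/(3 + (S + 4)) = 1/(3 + (4 + S)) = 1/(7 + S))
V = 110/9 (V = 12 - 2*(-1/9) = 12 + 2/9 = 110/9 ≈ 12.222)
M(t) = 110/9
M(s(1/(-4 - 3)))**2 = (110/9)**2 = 12100/81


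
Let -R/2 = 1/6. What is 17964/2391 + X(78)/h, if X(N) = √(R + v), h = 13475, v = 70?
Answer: 5988/797 + √627/40425 ≈ 7.5138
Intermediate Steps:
R = -⅓ (R = -2/6 = -2*⅙ = -⅓ ≈ -0.33333)
X(N) = √627/3 (X(N) = √(-⅓ + 70) = √(209/3) = √627/3)
17964/2391 + X(78)/h = 17964/2391 + (√627/3)/13475 = 17964*(1/2391) + (√627/3)*(1/13475) = 5988/797 + √627/40425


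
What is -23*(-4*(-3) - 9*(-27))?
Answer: -5865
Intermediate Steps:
-23*(-4*(-3) - 9*(-27)) = -23*(12 + 243) = -23*255 = -5865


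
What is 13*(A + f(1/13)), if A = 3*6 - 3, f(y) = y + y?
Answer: 197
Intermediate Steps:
f(y) = 2*y
A = 15 (A = 18 - 3 = 15)
13*(A + f(1/13)) = 13*(15 + 2/13) = 13*(197/13) = 197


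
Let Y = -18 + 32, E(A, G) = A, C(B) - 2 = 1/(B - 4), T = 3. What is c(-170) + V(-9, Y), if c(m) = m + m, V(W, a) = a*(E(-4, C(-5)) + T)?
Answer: -354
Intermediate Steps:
C(B) = 2 + 1/(-4 + B) (C(B) = 2 + 1/(B - 4) = 2 + 1/(-4 + B))
Y = 14
V(W, a) = -a (V(W, a) = a*(-4 + 3) = a*(-1) = -a)
c(m) = 2*m
c(-170) + V(-9, Y) = 2*(-170) - 1*14 = -340 - 14 = -354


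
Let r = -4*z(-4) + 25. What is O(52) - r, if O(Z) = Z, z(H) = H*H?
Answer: 91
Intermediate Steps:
z(H) = H²
r = -39 (r = -4*(-4)² + 25 = -4*16 + 25 = -64 + 25 = -39)
O(52) - r = 52 - 1*(-39) = 52 + 39 = 91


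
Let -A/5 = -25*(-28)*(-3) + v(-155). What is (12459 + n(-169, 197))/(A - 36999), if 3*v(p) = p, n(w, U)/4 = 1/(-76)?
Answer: -355080/747859 ≈ -0.47480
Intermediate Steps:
n(w, U) = -1/19 (n(w, U) = 4/(-76) = 4*(-1/76) = -1/19)
v(p) = p/3
A = 32275/3 (A = -5*(-25*(-28)*(-3) + (⅓)*(-155)) = -5*(700*(-3) - 155/3) = -5*(-2100 - 155/3) = -5*(-6455/3) = 32275/3 ≈ 10758.)
(12459 + n(-169, 197))/(A - 36999) = (12459 - 1/19)/(32275/3 - 36999) = 236720/(19*(-78722/3)) = (236720/19)*(-3/78722) = -355080/747859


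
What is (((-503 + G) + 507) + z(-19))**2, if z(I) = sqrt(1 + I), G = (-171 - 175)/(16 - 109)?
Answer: 359842/8649 + 1436*I*sqrt(2)/31 ≈ 41.605 + 65.51*I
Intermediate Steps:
G = 346/93 (G = -346/(-93) = -346*(-1/93) = 346/93 ≈ 3.7204)
(((-503 + G) + 507) + z(-19))**2 = (((-503 + 346/93) + 507) + sqrt(1 - 19))**2 = ((-46433/93 + 507) + sqrt(-18))**2 = (718/93 + 3*I*sqrt(2))**2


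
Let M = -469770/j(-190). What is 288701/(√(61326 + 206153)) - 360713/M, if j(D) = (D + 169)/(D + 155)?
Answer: 360713/782950 + 288701*√267479/267479 ≈ 558.68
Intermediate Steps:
j(D) = (169 + D)/(155 + D)
M = -782950 (M = -469770*(155 - 190)/(169 - 190) = -469770/(-21/(-35)) = -469770/((-1/35*(-21))) = -469770/⅗ = -469770*5/3 = -782950)
288701/(√(61326 + 206153)) - 360713/M = 288701/(√(61326 + 206153)) - 360713/(-782950) = 288701/(√267479) - 360713*(-1/782950) = 288701*(√267479/267479) + 360713/782950 = 288701*√267479/267479 + 360713/782950 = 360713/782950 + 288701*√267479/267479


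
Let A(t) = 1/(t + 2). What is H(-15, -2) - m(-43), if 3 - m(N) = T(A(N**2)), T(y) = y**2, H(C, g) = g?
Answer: -17131004/3426201 ≈ -5.0000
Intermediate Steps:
A(t) = 1/(2 + t)
m(N) = 3 - 1/(2 + N**2)**2 (m(N) = 3 - (1/(2 + N**2))**2 = 3 - 1/(2 + N**2)**2)
H(-15, -2) - m(-43) = -2 - (3 - 1/(2 + (-43)**2)**2) = -2 - (3 - 1/(2 + 1849)**2) = -2 - (3 - 1/1851**2) = -2 - (3 - 1*1/3426201) = -2 - (3 - 1/3426201) = -2 - 1*10278602/3426201 = -2 - 10278602/3426201 = -17131004/3426201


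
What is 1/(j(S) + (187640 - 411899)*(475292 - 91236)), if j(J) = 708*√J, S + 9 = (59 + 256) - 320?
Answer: -8689267/748389314205129276 - I*√14/10477450398871809864 ≈ -1.1611e-11 - 3.5712e-19*I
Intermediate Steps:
S = -14 (S = -9 + ((59 + 256) - 320) = -9 + (315 - 320) = -9 - 5 = -14)
1/(j(S) + (187640 - 411899)*(475292 - 91236)) = 1/(708*√(-14) + (187640 - 411899)*(475292 - 91236)) = 1/(708*(I*√14) - 224259*384056) = 1/(708*I*√14 - 86128014504) = 1/(-86128014504 + 708*I*√14)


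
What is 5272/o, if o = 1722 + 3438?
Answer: 659/645 ≈ 1.0217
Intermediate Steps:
o = 5160
5272/o = 5272/5160 = 5272*(1/5160) = 659/645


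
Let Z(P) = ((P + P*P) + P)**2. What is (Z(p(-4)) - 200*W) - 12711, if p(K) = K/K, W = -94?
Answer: 6098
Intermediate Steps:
p(K) = 1
Z(P) = (P**2 + 2*P)**2 (Z(P) = ((P + P**2) + P)**2 = (P**2 + 2*P)**2)
(Z(p(-4)) - 200*W) - 12711 = (1**2*(2 + 1)**2 - 200*(-94)) - 12711 = (1*3**2 + 18800) - 12711 = (1*9 + 18800) - 12711 = (9 + 18800) - 12711 = 18809 - 12711 = 6098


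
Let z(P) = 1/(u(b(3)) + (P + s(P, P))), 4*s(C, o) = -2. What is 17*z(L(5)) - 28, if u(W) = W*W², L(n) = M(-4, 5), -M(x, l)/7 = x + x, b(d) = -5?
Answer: -3926/139 ≈ -28.245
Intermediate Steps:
s(C, o) = -½ (s(C, o) = (¼)*(-2) = -½)
M(x, l) = -14*x (M(x, l) = -7*(x + x) = -14*x)
L(n) = 56 (L(n) = -14*(-4) = 56)
u(W) = W³
z(P) = 1/(-251/2 + P) (z(P) = 1/((-5)³ + (P - ½)) = 1/(-125 + (-½ + P)) = 1/(-251/2 + P))
17*z(L(5)) - 28 = 17*(2/(-251 + 2*56)) - 28 = 17*(2/(-251 + 112)) - 28 = 17*(2/(-139)) - 28 = 17*(2*(-1/139)) - 28 = 17*(-2/139) - 28 = -34/139 - 28 = -3926/139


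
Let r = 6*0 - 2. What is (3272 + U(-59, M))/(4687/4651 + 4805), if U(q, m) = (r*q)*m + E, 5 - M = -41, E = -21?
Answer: 13455343/7450914 ≈ 1.8059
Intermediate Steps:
M = 46 (M = 5 - 1*(-41) = 5 + 41 = 46)
r = -2 (r = 0 - 2 = -2)
U(q, m) = -21 - 2*m*q (U(q, m) = (-2*q)*m - 21 = -2*m*q - 21 = -21 - 2*m*q)
(3272 + U(-59, M))/(4687/4651 + 4805) = (3272 + (-21 - 2*46*(-59)))/(4687/4651 + 4805) = (3272 + (-21 + 5428))/(4687*(1/4651) + 4805) = (3272 + 5407)/(4687/4651 + 4805) = 8679/(22352742/4651) = 8679*(4651/22352742) = 13455343/7450914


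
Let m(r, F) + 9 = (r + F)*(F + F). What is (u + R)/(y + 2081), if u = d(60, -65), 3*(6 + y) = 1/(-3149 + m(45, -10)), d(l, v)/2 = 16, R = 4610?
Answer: 53726508/24016049 ≈ 2.2371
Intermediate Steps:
m(r, F) = -9 + 2*F*(F + r) (m(r, F) = -9 + (r + F)*(F + F) = -9 + (F + r)*(2*F) = -9 + 2*F*(F + r))
d(l, v) = 32 (d(l, v) = 2*16 = 32)
y = -69445/11574 (y = -6 + 1/(3*(-3149 + (-9 + 2*(-10)**2 + 2*(-10)*45))) = -6 + 1/(3*(-3149 + (-9 + 2*100 - 900))) = -6 + 1/(3*(-3149 + (-9 + 200 - 900))) = -6 + 1/(3*(-3149 - 709)) = -6 + (1/3)/(-3858) = -6 + (1/3)*(-1/3858) = -6 - 1/11574 = -69445/11574 ≈ -6.0001)
u = 32
(u + R)/(y + 2081) = (32 + 4610)/(-69445/11574 + 2081) = 4642/(24016049/11574) = 4642*(11574/24016049) = 53726508/24016049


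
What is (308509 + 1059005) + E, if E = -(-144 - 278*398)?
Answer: 1478302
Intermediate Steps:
E = 110788 (E = -(-144 - 110644) = -1*(-110788) = 110788)
(308509 + 1059005) + E = (308509 + 1059005) + 110788 = 1367514 + 110788 = 1478302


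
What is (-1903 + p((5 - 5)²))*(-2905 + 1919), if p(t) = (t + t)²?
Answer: 1876358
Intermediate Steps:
p(t) = 4*t² (p(t) = (2*t)² = 4*t²)
(-1903 + p((5 - 5)²))*(-2905 + 1919) = (-1903 + 4*((5 - 5)²)²)*(-2905 + 1919) = (-1903 + 4*(0²)²)*(-986) = (-1903 + 4*0²)*(-986) = (-1903 + 4*0)*(-986) = (-1903 + 0)*(-986) = -1903*(-986) = 1876358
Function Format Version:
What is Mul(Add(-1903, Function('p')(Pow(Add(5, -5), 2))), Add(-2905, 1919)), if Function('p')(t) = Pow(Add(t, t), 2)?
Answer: 1876358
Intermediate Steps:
Function('p')(t) = Mul(4, Pow(t, 2)) (Function('p')(t) = Pow(Mul(2, t), 2) = Mul(4, Pow(t, 2)))
Mul(Add(-1903, Function('p')(Pow(Add(5, -5), 2))), Add(-2905, 1919)) = Mul(Add(-1903, Mul(4, Pow(Pow(Add(5, -5), 2), 2))), Add(-2905, 1919)) = Mul(Add(-1903, Mul(4, Pow(Pow(0, 2), 2))), -986) = Mul(Add(-1903, Mul(4, Pow(0, 2))), -986) = Mul(Add(-1903, Mul(4, 0)), -986) = Mul(Add(-1903, 0), -986) = Mul(-1903, -986) = 1876358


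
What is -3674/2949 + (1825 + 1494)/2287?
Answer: 1385293/6744363 ≈ 0.20540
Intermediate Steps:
-3674/2949 + (1825 + 1494)/2287 = -3674*1/2949 + 3319*(1/2287) = -3674/2949 + 3319/2287 = 1385293/6744363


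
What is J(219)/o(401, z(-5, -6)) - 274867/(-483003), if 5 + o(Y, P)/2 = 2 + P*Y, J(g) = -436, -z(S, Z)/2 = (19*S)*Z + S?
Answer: 124656602965/218864598399 ≈ 0.56956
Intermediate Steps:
z(S, Z) = -2*S - 38*S*Z (z(S, Z) = -2*((19*S)*Z + S) = -2*(19*S*Z + S) = -2*(S + 19*S*Z) = -2*S - 38*S*Z)
o(Y, P) = -6 + 2*P*Y (o(Y, P) = -10 + 2*(2 + P*Y) = -10 + (4 + 2*P*Y) = -6 + 2*P*Y)
J(219)/o(401, z(-5, -6)) - 274867/(-483003) = -436/(-6 + 2*(-2*(-5)*(1 + 19*(-6)))*401) - 274867/(-483003) = -436/(-6 + 2*(-2*(-5)*(1 - 114))*401) - 274867*(-1/483003) = -436/(-6 + 2*(-2*(-5)*(-113))*401) + 274867/483003 = -436/(-6 + 2*(-1130)*401) + 274867/483003 = -436/(-6 - 906260) + 274867/483003 = -436/(-906266) + 274867/483003 = -436*(-1/906266) + 274867/483003 = 218/453133 + 274867/483003 = 124656602965/218864598399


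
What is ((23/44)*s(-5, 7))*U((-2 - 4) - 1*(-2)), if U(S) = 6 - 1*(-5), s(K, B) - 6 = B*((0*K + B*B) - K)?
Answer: 2208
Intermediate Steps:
s(K, B) = 6 + B*(B**2 - K) (s(K, B) = 6 + B*((0*K + B*B) - K) = 6 + B*((0 + B**2) - K) = 6 + B*(B**2 - K))
U(S) = 11 (U(S) = 6 + 5 = 11)
((23/44)*s(-5, 7))*U((-2 - 4) - 1*(-2)) = ((23/44)*(6 + 7**3 - 1*7*(-5)))*11 = ((23*(1/44))*(6 + 343 + 35))*11 = ((23/44)*384)*11 = (2208/11)*11 = 2208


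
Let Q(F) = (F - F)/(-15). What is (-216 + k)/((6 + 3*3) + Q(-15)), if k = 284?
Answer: 68/15 ≈ 4.5333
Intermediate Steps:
Q(F) = 0 (Q(F) = 0*(-1/15) = 0)
(-216 + k)/((6 + 3*3) + Q(-15)) = (-216 + 284)/((6 + 3*3) + 0) = 68/((6 + 9) + 0) = 68/(15 + 0) = 68/15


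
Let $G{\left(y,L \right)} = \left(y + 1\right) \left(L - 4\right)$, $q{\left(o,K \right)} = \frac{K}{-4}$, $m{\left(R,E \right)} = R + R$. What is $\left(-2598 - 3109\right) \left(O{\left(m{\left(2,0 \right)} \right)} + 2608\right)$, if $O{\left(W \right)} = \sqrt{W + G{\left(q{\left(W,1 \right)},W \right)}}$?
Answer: $-14895270$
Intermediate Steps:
$m{\left(R,E \right)} = 2 R$
$q{\left(o,K \right)} = - \frac{K}{4}$ ($q{\left(o,K \right)} = K \left(- \frac{1}{4}\right) = - \frac{K}{4}$)
$G{\left(y,L \right)} = \left(1 + y\right) \left(-4 + L\right)$
$O{\left(W \right)} = \sqrt{-3 + \frac{7 W}{4}}$ ($O{\left(W \right)} = \sqrt{W + \left(-4 + W - 4 \left(\left(- \frac{1}{4}\right) 1\right) + W \left(\left(- \frac{1}{4}\right) 1\right)\right)} = \sqrt{W + \left(-4 + W - -1 + W \left(- \frac{1}{4}\right)\right)} = \sqrt{W + \left(-4 + W + 1 - \frac{W}{4}\right)} = \sqrt{W + \left(-3 + \frac{3 W}{4}\right)} = \sqrt{-3 + \frac{7 W}{4}}$)
$\left(-2598 - 3109\right) \left(O{\left(m{\left(2,0 \right)} \right)} + 2608\right) = \left(-2598 - 3109\right) \left(\frac{\sqrt{-12 + 7 \cdot 2 \cdot 2}}{2} + 2608\right) = - 5707 \left(\frac{\sqrt{-12 + 7 \cdot 4}}{2} + 2608\right) = - 5707 \left(\frac{\sqrt{-12 + 28}}{2} + 2608\right) = - 5707 \left(\frac{\sqrt{16}}{2} + 2608\right) = - 5707 \left(\frac{1}{2} \cdot 4 + 2608\right) = - 5707 \left(2 + 2608\right) = \left(-5707\right) 2610 = -14895270$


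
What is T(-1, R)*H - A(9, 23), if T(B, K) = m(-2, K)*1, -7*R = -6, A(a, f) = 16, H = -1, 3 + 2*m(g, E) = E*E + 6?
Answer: -1751/98 ≈ -17.867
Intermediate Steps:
m(g, E) = 3/2 + E**2/2 (m(g, E) = -3/2 + (E*E + 6)/2 = -3/2 + (E**2 + 6)/2 = -3/2 + (6 + E**2)/2 = -3/2 + (3 + E**2/2) = 3/2 + E**2/2)
R = 6/7 (R = -1/7*(-6) = 6/7 ≈ 0.85714)
T(B, K) = 3/2 + K**2/2 (T(B, K) = (3/2 + K**2/2)*1 = 3/2 + K**2/2)
T(-1, R)*H - A(9, 23) = (3/2 + (6/7)**2/2)*(-1) - 1*16 = (3/2 + (1/2)*(36/49))*(-1) - 16 = (3/2 + 18/49)*(-1) - 16 = (183/98)*(-1) - 16 = -183/98 - 16 = -1751/98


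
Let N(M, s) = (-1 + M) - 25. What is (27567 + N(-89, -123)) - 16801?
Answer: 10651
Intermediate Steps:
N(M, s) = -26 + M
(27567 + N(-89, -123)) - 16801 = (27567 + (-26 - 89)) - 16801 = (27567 - 115) - 16801 = 27452 - 16801 = 10651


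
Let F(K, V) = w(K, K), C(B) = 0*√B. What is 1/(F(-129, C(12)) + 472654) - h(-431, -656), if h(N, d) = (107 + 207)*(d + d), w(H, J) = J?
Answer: 194665179201/472525 ≈ 4.1197e+5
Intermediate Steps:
C(B) = 0
h(N, d) = 628*d (h(N, d) = 314*(2*d) = 628*d)
F(K, V) = K
1/(F(-129, C(12)) + 472654) - h(-431, -656) = 1/(-129 + 472654) - 628*(-656) = 1/472525 - 1*(-411968) = 1/472525 + 411968 = 194665179201/472525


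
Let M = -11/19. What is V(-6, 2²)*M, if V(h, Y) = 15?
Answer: -165/19 ≈ -8.6842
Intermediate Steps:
M = -11/19 (M = -11*1/19 = -11/19 ≈ -0.57895)
V(-6, 2²)*M = 15*(-11/19) = -165/19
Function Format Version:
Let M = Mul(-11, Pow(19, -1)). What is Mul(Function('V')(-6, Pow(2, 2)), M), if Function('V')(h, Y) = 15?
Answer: Rational(-165, 19) ≈ -8.6842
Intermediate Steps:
M = Rational(-11, 19) (M = Mul(-11, Rational(1, 19)) = Rational(-11, 19) ≈ -0.57895)
Mul(Function('V')(-6, Pow(2, 2)), M) = Mul(15, Rational(-11, 19)) = Rational(-165, 19)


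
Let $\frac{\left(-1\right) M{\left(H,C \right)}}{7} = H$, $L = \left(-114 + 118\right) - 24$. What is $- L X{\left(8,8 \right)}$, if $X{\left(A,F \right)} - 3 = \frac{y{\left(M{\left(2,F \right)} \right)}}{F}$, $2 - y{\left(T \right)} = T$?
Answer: $100$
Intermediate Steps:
$L = -20$ ($L = 4 - 24 = -20$)
$M{\left(H,C \right)} = - 7 H$
$y{\left(T \right)} = 2 - T$
$X{\left(A,F \right)} = 3 + \frac{16}{F}$ ($X{\left(A,F \right)} = 3 + \frac{2 - \left(-7\right) 2}{F} = 3 + \frac{2 - -14}{F} = 3 + \frac{2 + 14}{F} = 3 + \frac{16}{F}$)
$- L X{\left(8,8 \right)} = - \left(-20\right) \left(3 + \frac{16}{8}\right) = - \left(-20\right) \left(3 + 16 \cdot \frac{1}{8}\right) = - \left(-20\right) \left(3 + 2\right) = - \left(-20\right) 5 = \left(-1\right) \left(-100\right) = 100$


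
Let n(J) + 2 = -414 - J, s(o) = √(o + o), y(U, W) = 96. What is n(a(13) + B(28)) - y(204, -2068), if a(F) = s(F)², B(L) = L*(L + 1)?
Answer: -1350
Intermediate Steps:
B(L) = L*(1 + L)
s(o) = √2*√o (s(o) = √(2*o) = √2*√o)
a(F) = 2*F (a(F) = (√2*√F)² = 2*F)
n(J) = -416 - J (n(J) = -2 + (-414 - J) = -416 - J)
n(a(13) + B(28)) - y(204, -2068) = (-416 - (2*13 + 28*(1 + 28))) - 1*96 = (-416 - (26 + 28*29)) - 96 = (-416 - (26 + 812)) - 96 = (-416 - 1*838) - 96 = (-416 - 838) - 96 = -1254 - 96 = -1350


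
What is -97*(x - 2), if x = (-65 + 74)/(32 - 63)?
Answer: 6887/31 ≈ 222.16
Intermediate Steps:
x = -9/31 (x = 9/(-31) = 9*(-1/31) = -9/31 ≈ -0.29032)
-97*(x - 2) = -97*(-9/31 - 2) = -97*(-71/31) = 6887/31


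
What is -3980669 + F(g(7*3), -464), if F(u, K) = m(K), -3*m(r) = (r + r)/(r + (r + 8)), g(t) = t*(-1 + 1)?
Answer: -1373330921/345 ≈ -3.9807e+6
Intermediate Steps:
g(t) = 0 (g(t) = t*0 = 0)
m(r) = -2*r/(3*(8 + 2*r)) (m(r) = -(r + r)/(3*(r + (r + 8))) = -2*r/(3*(r + (8 + r))) = -2*r/(3*(8 + 2*r)))
F(u, K) = -K/(12 + 3*K)
-3980669 + F(g(7*3), -464) = -3980669 - 1*(-464)/(12 + 3*(-464)) = -3980669 - 1*(-464)/(12 - 1392) = -3980669 - 1*(-464)/(-1380) = -3980669 - 1*(-464)*(-1/1380) = -3980669 - 116/345 = -1373330921/345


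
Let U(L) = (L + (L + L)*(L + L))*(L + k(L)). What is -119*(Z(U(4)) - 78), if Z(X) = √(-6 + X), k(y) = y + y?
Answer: 9282 - 1071*√10 ≈ 5895.2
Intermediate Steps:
k(y) = 2*y
U(L) = 3*L*(L + 4*L²) (U(L) = (L + (L + L)*(L + L))*(L + 2*L) = (L + (2*L)*(2*L))*(3*L) = (L + 4*L²)*(3*L) = 3*L*(L + 4*L²))
-119*(Z(U(4)) - 78) = -119*(√(-6 + 4²*(3 + 12*4)) - 78) = -119*(√(-6 + 16*(3 + 48)) - 78) = -119*(√(-6 + 16*51) - 78) = -119*(√(-6 + 816) - 78) = -119*(√810 - 78) = -119*(9*√10 - 78) = -119*(-78 + 9*√10) = 9282 - 1071*√10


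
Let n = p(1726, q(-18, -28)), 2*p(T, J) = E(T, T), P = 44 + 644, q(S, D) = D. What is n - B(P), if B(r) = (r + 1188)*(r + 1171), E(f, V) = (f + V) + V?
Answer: -3484895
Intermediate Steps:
E(f, V) = f + 2*V (E(f, V) = (V + f) + V = f + 2*V)
P = 688
p(T, J) = 3*T/2 (p(T, J) = (T + 2*T)/2 = (3*T)/2 = 3*T/2)
n = 2589 (n = (3/2)*1726 = 2589)
B(r) = (1171 + r)*(1188 + r) (B(r) = (1188 + r)*(1171 + r) = (1171 + r)*(1188 + r))
n - B(P) = 2589 - (1391148 + 688² + 2359*688) = 2589 - (1391148 + 473344 + 1622992) = 2589 - 1*3487484 = 2589 - 3487484 = -3484895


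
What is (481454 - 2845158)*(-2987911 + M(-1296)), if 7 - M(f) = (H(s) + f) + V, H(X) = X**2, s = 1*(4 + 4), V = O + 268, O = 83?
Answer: 7060438213192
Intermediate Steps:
V = 351 (V = 83 + 268 = 351)
s = 8 (s = 1*8 = 8)
M(f) = -408 - f (M(f) = 7 - ((8**2 + f) + 351) = 7 - ((64 + f) + 351) = 7 - (415 + f) = 7 + (-415 - f) = -408 - f)
(481454 - 2845158)*(-2987911 + M(-1296)) = (481454 - 2845158)*(-2987911 + (-408 - 1*(-1296))) = -2363704*(-2987911 + (-408 + 1296)) = -2363704*(-2987911 + 888) = -2363704*(-2987023) = 7060438213192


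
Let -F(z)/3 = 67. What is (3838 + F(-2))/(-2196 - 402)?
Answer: -3637/2598 ≈ -1.3999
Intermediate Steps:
F(z) = -201 (F(z) = -3*67 = -201)
(3838 + F(-2))/(-2196 - 402) = (3838 - 201)/(-2196 - 402) = 3637/(-2598) = 3637*(-1/2598) = -3637/2598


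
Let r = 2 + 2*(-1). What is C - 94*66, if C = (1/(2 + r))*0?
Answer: -6204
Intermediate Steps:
r = 0 (r = 2 - 2 = 0)
C = 0 (C = (1/(2 + 0))*0 = (1/2)*0 = ((½)*1)*0 = (½)*0 = 0)
C - 94*66 = 0 - 94*66 = 0 - 6204 = -6204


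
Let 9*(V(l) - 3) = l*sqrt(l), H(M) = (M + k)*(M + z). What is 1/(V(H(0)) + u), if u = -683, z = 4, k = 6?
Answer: -255/173336 - sqrt(6)/86668 ≈ -0.0014994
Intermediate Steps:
H(M) = (4 + M)*(6 + M) (H(M) = (M + 6)*(M + 4) = (6 + M)*(4 + M) = (4 + M)*(6 + M))
V(l) = 3 + l**(3/2)/9 (V(l) = 3 + (l*sqrt(l))/9 = 3 + l**(3/2)/9)
1/(V(H(0)) + u) = 1/((3 + (24 + 0**2 + 10*0)**(3/2)/9) - 683) = 1/((3 + (24 + 0 + 0)**(3/2)/9) - 683) = 1/((3 + 24**(3/2)/9) - 683) = 1/((3 + (48*sqrt(6))/9) - 683) = 1/((3 + 16*sqrt(6)/3) - 683) = 1/(-680 + 16*sqrt(6)/3)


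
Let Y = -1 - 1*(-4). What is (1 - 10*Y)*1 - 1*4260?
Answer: -4289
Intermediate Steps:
Y = 3 (Y = -1 + 4 = 3)
(1 - 10*Y)*1 - 1*4260 = (1 - 10*3)*1 - 1*4260 = (1 - 30)*1 - 4260 = -29*1 - 4260 = -29 - 4260 = -4289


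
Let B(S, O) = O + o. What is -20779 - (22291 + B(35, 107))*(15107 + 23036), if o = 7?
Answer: -854614694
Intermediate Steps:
B(S, O) = 7 + O (B(S, O) = O + 7 = 7 + O)
-20779 - (22291 + B(35, 107))*(15107 + 23036) = -20779 - (22291 + (7 + 107))*(15107 + 23036) = -20779 - (22291 + 114)*38143 = -20779 - 22405*38143 = -20779 - 1*854593915 = -20779 - 854593915 = -854614694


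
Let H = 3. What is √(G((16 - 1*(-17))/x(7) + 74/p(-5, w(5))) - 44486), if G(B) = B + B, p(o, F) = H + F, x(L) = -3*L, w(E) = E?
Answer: I*√8716246/14 ≈ 210.88*I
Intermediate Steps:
p(o, F) = 3 + F
G(B) = 2*B
√(G((16 - 1*(-17))/x(7) + 74/p(-5, w(5))) - 44486) = √(2*((16 - 1*(-17))/((-3*7)) + 74/(3 + 5)) - 44486) = √(2*((16 + 17)/(-21) + 74/8) - 44486) = √(2*(33*(-1/21) + 74*(⅛)) - 44486) = √(2*(-11/7 + 37/4) - 44486) = √(2*(215/28) - 44486) = √(215/14 - 44486) = √(-622589/14) = I*√8716246/14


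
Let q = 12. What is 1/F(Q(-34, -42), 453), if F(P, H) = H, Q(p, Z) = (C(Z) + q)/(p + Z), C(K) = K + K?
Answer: 1/453 ≈ 0.0022075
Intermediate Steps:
C(K) = 2*K
Q(p, Z) = (12 + 2*Z)/(Z + p) (Q(p, Z) = (2*Z + 12)/(p + Z) = (12 + 2*Z)/(Z + p))
1/F(Q(-34, -42), 453) = 1/453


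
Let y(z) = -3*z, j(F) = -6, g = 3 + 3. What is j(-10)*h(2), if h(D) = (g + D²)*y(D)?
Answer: 360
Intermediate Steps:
g = 6
h(D) = -3*D*(6 + D²) (h(D) = (6 + D²)*(-3*D) = -3*D*(6 + D²))
j(-10)*h(2) = -(-18)*2*(6 + 2²) = -(-18)*2*(6 + 4) = -(-18)*2*10 = -6*(-60) = 360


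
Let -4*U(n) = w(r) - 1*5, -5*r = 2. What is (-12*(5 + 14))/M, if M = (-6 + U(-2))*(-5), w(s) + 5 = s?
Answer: -228/17 ≈ -13.412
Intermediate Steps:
r = -2/5 (r = -1/5*2 = -2/5 ≈ -0.40000)
w(s) = -5 + s
U(n) = 13/5 (U(n) = -((-5 - 2/5) - 1*5)/4 = -(-27/5 - 5)/4 = -1/4*(-52/5) = 13/5)
M = 17 (M = (-6 + 13/5)*(-5) = -17/5*(-5) = 17)
(-12*(5 + 14))/M = -12*(5 + 14)/17 = -12*19*(1/17) = -228*1/17 = -228/17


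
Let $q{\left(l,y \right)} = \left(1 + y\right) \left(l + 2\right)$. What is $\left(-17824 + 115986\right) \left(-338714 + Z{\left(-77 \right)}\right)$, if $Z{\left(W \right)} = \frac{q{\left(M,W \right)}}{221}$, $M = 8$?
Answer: $- \frac{7348069053748}{221} \approx -3.3249 \cdot 10^{10}$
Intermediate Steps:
$q{\left(l,y \right)} = \left(1 + y\right) \left(2 + l\right)$
$Z{\left(W \right)} = \frac{10}{221} + \frac{10 W}{221}$ ($Z{\left(W \right)} = \frac{2 + 8 + 2 W + 8 W}{221} = \left(10 + 10 W\right) \frac{1}{221} = \frac{10}{221} + \frac{10 W}{221}$)
$\left(-17824 + 115986\right) \left(-338714 + Z{\left(-77 \right)}\right) = \left(-17824 + 115986\right) \left(-338714 + \left(\frac{10}{221} + \frac{10}{221} \left(-77\right)\right)\right) = 98162 \left(-338714 + \left(\frac{10}{221} - \frac{770}{221}\right)\right) = 98162 \left(-338714 - \frac{760}{221}\right) = 98162 \left(- \frac{74856554}{221}\right) = - \frac{7348069053748}{221}$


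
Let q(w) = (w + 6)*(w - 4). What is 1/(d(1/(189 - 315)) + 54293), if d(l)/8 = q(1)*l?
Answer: 3/162883 ≈ 1.8418e-5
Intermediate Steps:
q(w) = (-4 + w)*(6 + w) (q(w) = (6 + w)*(-4 + w) = (-4 + w)*(6 + w))
d(l) = -168*l (d(l) = 8*((-24 + 1² + 2*1)*l) = 8*((-24 + 1 + 2)*l) = 8*(-21*l) = -168*l)
1/(d(1/(189 - 315)) + 54293) = 1/(-168/(189 - 315) + 54293) = 1/(-168/(-126) + 54293) = 1/(-168*(-1/126) + 54293) = 1/(4/3 + 54293) = 1/(162883/3) = 3/162883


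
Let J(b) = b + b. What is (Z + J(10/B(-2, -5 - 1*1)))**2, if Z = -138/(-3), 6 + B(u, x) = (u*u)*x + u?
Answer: 131769/64 ≈ 2058.9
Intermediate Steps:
B(u, x) = -6 + u + x*u**2 (B(u, x) = -6 + ((u*u)*x + u) = -6 + (u**2*x + u) = -6 + (x*u**2 + u) = -6 + (u + x*u**2) = -6 + u + x*u**2)
J(b) = 2*b
Z = 46 (Z = -138*(-1/3) = 46)
(Z + J(10/B(-2, -5 - 1*1)))**2 = (46 + 2*(10/(-6 - 2 + (-5 - 1*1)*(-2)**2)))**2 = (46 + 2*(10/(-6 - 2 + (-5 - 1)*4)))**2 = (46 + 2*(10/(-6 - 2 - 6*4)))**2 = (46 + 2*(10/(-6 - 2 - 24)))**2 = (46 + 2*(10/(-32)))**2 = (46 + 2*(10*(-1/32)))**2 = (46 + 2*(-5/16))**2 = (46 - 5/8)**2 = (363/8)**2 = 131769/64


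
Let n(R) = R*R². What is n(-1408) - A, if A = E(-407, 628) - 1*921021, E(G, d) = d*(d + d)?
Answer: -2791177059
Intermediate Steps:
E(G, d) = 2*d² (E(G, d) = d*(2*d) = 2*d²)
n(R) = R³
A = -132253 (A = 2*628² - 1*921021 = 2*394384 - 921021 = 788768 - 921021 = -132253)
n(-1408) - A = (-1408)³ - 1*(-132253) = -2791309312 + 132253 = -2791177059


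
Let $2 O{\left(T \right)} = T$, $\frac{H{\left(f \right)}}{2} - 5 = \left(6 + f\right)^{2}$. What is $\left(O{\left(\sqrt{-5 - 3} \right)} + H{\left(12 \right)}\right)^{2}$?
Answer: $\left(658 + i \sqrt{2}\right)^{2} \approx 4.3296 \cdot 10^{5} + 1861.0 i$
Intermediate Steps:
$H{\left(f \right)} = 10 + 2 \left(6 + f\right)^{2}$
$O{\left(T \right)} = \frac{T}{2}$
$\left(O{\left(\sqrt{-5 - 3} \right)} + H{\left(12 \right)}\right)^{2} = \left(\frac{\sqrt{-5 - 3}}{2} + \left(10 + 2 \left(6 + 12\right)^{2}\right)\right)^{2} = \left(\frac{\sqrt{-8}}{2} + \left(10 + 2 \cdot 18^{2}\right)\right)^{2} = \left(\frac{2 i \sqrt{2}}{2} + \left(10 + 2 \cdot 324\right)\right)^{2} = \left(i \sqrt{2} + \left(10 + 648\right)\right)^{2} = \left(i \sqrt{2} + 658\right)^{2} = \left(658 + i \sqrt{2}\right)^{2}$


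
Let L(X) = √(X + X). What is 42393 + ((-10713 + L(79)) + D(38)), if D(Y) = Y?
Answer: 31718 + √158 ≈ 31731.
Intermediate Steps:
L(X) = √2*√X (L(X) = √(2*X) = √2*√X)
42393 + ((-10713 + L(79)) + D(38)) = 42393 + ((-10713 + √2*√79) + 38) = 42393 + ((-10713 + √158) + 38) = 42393 + (-10675 + √158) = 31718 + √158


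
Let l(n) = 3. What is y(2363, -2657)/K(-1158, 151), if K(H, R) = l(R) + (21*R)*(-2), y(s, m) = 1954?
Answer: -1954/6339 ≈ -0.30825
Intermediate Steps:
K(H, R) = 3 - 42*R (K(H, R) = 3 + (21*R)*(-2) = 3 - 42*R)
y(2363, -2657)/K(-1158, 151) = 1954/(3 - 42*151) = 1954/(3 - 6342) = 1954/(-6339) = 1954*(-1/6339) = -1954/6339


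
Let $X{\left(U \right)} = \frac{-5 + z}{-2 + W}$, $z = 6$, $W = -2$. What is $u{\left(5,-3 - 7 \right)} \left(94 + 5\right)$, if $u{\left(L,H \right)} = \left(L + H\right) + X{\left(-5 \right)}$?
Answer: $- \frac{2079}{4} \approx -519.75$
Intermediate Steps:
$X{\left(U \right)} = - \frac{1}{4}$ ($X{\left(U \right)} = \frac{-5 + 6}{-2 - 2} = 1 \frac{1}{-4} = 1 \left(- \frac{1}{4}\right) = - \frac{1}{4}$)
$u{\left(L,H \right)} = - \frac{1}{4} + H + L$ ($u{\left(L,H \right)} = \left(L + H\right) - \frac{1}{4} = \left(H + L\right) - \frac{1}{4} = - \frac{1}{4} + H + L$)
$u{\left(5,-3 - 7 \right)} \left(94 + 5\right) = \left(- \frac{1}{4} - 10 + 5\right) \left(94 + 5\right) = \left(- \frac{1}{4} - 10 + 5\right) 99 = \left(- \frac{21}{4}\right) 99 = - \frac{2079}{4}$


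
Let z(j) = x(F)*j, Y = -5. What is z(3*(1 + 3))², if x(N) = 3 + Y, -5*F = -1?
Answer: 576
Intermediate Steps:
F = ⅕ (F = -⅕*(-1) = ⅕ ≈ 0.20000)
x(N) = -2 (x(N) = 3 - 5 = -2)
z(j) = -2*j
z(3*(1 + 3))² = (-6*(1 + 3))² = (-6*4)² = (-2*12)² = (-24)² = 576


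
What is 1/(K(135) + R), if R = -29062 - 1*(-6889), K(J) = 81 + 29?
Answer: -1/22063 ≈ -4.5325e-5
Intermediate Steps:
K(J) = 110
R = -22173 (R = -29062 + 6889 = -22173)
1/(K(135) + R) = 1/(110 - 22173) = 1/(-22063) = -1/22063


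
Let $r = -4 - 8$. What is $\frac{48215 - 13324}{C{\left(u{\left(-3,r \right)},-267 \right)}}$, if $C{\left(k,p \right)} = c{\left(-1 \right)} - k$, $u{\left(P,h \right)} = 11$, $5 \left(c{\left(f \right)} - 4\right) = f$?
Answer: $- \frac{174455}{36} \approx -4846.0$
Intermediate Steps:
$r = -12$
$c{\left(f \right)} = 4 + \frac{f}{5}$
$C{\left(k,p \right)} = \frac{19}{5} - k$ ($C{\left(k,p \right)} = \left(4 + \frac{1}{5} \left(-1\right)\right) - k = \left(4 - \frac{1}{5}\right) - k = \frac{19}{5} - k$)
$\frac{48215 - 13324}{C{\left(u{\left(-3,r \right)},-267 \right)}} = \frac{48215 - 13324}{\frac{19}{5} - 11} = \frac{34891}{\frac{19}{5} - 11} = \frac{34891}{- \frac{36}{5}} = 34891 \left(- \frac{5}{36}\right) = - \frac{174455}{36}$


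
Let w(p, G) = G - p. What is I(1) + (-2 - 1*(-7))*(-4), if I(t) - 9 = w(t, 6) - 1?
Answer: -7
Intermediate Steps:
I(t) = 14 - t (I(t) = 9 + ((6 - t) - 1) = 9 + (5 - t) = 14 - t)
I(1) + (-2 - 1*(-7))*(-4) = (14 - 1*1) + (-2 - 1*(-7))*(-4) = (14 - 1) + (-2 + 7)*(-4) = 13 + 5*(-4) = 13 - 20 = -7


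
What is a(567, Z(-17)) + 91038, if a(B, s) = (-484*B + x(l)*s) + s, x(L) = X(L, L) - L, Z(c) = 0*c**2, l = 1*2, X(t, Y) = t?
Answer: -183390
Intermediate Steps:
l = 2
Z(c) = 0
x(L) = 0 (x(L) = L - L = 0)
a(B, s) = s - 484*B (a(B, s) = (-484*B + 0*s) + s = (-484*B + 0) + s = -484*B + s = s - 484*B)
a(567, Z(-17)) + 91038 = (0 - 484*567) + 91038 = (0 - 274428) + 91038 = -274428 + 91038 = -183390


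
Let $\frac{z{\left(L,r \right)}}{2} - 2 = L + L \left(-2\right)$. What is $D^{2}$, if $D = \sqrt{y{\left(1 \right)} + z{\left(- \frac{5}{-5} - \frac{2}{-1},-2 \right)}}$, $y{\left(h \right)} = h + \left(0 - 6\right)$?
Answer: $-7$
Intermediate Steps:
$z{\left(L,r \right)} = 4 - 2 L$ ($z{\left(L,r \right)} = 4 + 2 \left(L + L \left(-2\right)\right) = 4 + 2 \left(L - 2 L\right) = 4 + 2 \left(- L\right) = 4 - 2 L$)
$y{\left(h \right)} = -6 + h$ ($y{\left(h \right)} = h - 6 = -6 + h$)
$D = i \sqrt{7}$ ($D = \sqrt{\left(-6 + 1\right) + \left(4 - 2 \left(- \frac{5}{-5} - \frac{2}{-1}\right)\right)} = \sqrt{-5 + \left(4 - 2 \left(\left(-5\right) \left(- \frac{1}{5}\right) - -2\right)\right)} = \sqrt{-5 + \left(4 - 2 \left(1 + 2\right)\right)} = \sqrt{-5 + \left(4 - 6\right)} = \sqrt{-5 - 2} = \sqrt{-7} = i \sqrt{7} \approx 2.6458 i$)
$D^{2} = \left(i \sqrt{7}\right)^{2} = -7$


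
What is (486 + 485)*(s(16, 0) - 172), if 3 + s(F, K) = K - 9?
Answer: -178664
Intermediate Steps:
s(F, K) = -12 + K (s(F, K) = -3 + (K - 9) = -3 + (-9 + K) = -12 + K)
(486 + 485)*(s(16, 0) - 172) = (486 + 485)*((-12 + 0) - 172) = 971*(-12 - 172) = 971*(-184) = -178664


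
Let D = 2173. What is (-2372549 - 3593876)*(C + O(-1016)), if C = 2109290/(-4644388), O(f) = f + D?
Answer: -16024169700978525/2322194 ≈ -6.9004e+9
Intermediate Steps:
O(f) = 2173 + f (O(f) = f + 2173 = 2173 + f)
C = -1054645/2322194 (C = 2109290*(-1/4644388) = -1054645/2322194 ≈ -0.45416)
(-2372549 - 3593876)*(C + O(-1016)) = (-2372549 - 3593876)*(-1054645/2322194 + (2173 - 1016)) = -5966425*(-1054645/2322194 + 1157) = -5966425*2685723813/2322194 = -16024169700978525/2322194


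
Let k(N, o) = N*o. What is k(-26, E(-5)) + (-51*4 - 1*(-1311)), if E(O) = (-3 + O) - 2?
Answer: 1367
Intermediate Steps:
E(O) = -5 + O
k(-26, E(-5)) + (-51*4 - 1*(-1311)) = -26*(-5 - 5) + (-51*4 - 1*(-1311)) = -26*(-10) + (-204 + 1311) = 260 + 1107 = 1367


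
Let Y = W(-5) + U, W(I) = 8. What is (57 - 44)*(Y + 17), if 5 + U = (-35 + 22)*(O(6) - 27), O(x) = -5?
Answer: 5668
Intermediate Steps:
U = 411 (U = -5 + (-35 + 22)*(-5 - 27) = -5 - 13*(-32) = -5 + 416 = 411)
Y = 419 (Y = 8 + 411 = 419)
(57 - 44)*(Y + 17) = (57 - 44)*(419 + 17) = 13*436 = 5668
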